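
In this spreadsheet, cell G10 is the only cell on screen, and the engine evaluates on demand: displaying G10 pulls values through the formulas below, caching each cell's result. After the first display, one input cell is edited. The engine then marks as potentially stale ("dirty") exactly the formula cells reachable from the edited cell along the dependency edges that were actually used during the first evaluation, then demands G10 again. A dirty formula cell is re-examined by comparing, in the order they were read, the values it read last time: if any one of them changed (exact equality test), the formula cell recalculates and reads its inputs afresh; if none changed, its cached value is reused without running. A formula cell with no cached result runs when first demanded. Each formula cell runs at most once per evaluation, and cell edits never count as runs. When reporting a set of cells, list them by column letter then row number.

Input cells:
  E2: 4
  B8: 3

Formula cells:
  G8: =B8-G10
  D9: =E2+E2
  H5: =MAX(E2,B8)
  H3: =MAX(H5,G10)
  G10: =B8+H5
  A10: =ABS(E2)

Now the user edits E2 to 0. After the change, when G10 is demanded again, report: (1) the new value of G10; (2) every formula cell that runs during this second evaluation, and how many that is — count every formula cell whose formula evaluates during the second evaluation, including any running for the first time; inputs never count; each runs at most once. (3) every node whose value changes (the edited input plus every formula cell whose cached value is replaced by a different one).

G10 now evaluates to 6.
Run set: G10, H5 (2 run).
Changed values: E2, G10, H5.

Initial pass — values computed on the first demand:
  H5 = MAX(4, 3) = 4
  G10 = 3 + 4 = 7

Second demand — change propagation:
  H5: re-runs because E2 4->0; new result 3.
  G10: re-runs because H5 4->3; new result 6.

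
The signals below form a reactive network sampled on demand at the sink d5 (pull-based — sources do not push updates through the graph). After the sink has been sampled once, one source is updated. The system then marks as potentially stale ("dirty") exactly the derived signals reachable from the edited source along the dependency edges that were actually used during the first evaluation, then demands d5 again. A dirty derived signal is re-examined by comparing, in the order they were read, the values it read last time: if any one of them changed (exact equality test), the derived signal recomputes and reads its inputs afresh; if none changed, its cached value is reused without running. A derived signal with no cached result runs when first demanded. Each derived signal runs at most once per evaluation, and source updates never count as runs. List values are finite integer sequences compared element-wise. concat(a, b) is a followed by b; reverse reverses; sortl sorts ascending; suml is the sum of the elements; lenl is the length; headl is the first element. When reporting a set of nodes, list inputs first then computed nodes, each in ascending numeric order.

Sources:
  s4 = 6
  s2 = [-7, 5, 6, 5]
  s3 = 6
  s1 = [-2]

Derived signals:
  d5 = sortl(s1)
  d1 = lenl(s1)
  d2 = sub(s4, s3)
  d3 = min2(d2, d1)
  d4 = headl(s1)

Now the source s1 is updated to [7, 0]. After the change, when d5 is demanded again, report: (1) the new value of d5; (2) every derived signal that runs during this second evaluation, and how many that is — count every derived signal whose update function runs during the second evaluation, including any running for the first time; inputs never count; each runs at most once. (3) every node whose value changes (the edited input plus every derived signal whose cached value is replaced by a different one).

d5 now evaluates to [0, 7].
Run set: d5 (1 run).
Changed values: s1, d5.

Initial pass — values computed on the first demand:
  d5 = sortl([-2]) = [-2]

Second demand — change propagation:
  d5: re-runs because s1 [-2]->[7, 0]; new result [0, 7].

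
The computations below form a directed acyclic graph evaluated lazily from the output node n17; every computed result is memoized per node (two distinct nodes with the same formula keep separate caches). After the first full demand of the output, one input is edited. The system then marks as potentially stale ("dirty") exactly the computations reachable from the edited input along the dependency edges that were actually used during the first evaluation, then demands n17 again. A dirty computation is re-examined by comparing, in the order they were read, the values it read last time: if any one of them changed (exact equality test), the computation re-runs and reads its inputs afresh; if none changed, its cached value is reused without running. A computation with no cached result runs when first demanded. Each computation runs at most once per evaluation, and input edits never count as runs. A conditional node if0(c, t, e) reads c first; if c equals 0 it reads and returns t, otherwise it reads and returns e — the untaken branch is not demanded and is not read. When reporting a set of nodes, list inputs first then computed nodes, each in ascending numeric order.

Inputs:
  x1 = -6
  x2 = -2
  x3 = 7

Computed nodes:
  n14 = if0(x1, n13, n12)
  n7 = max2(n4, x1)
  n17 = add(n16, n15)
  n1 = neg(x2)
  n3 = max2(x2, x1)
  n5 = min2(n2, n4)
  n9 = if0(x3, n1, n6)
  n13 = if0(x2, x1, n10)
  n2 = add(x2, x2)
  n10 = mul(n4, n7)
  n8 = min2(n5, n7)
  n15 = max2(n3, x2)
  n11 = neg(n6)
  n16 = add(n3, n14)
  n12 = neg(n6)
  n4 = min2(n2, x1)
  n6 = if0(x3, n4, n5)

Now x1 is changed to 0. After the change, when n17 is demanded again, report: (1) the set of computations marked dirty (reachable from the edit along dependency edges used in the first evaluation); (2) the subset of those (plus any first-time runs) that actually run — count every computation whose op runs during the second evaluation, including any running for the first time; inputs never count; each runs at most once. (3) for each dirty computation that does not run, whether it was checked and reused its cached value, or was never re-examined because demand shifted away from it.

First demand of the output computes:
  n2 = add(-2, -2) = -4
  n3 = max2(-2, -6) = -2
  n4 = min2(-4, -6) = -6
  n5 = min2(-4, -6) = -6
  n6 = if0(x3=7 -> else branch n5) = -6
  n12 = neg(-6) = 6
  n14 = if0(x1=-6 -> else branch n12) = 6
  n15 = max2(-2, -2) = -2
  n16 = add(-2, 6) = 4
  n17 = add(4, -2) = 2

After the edit, cleaning proceeds:
  n3: a read changed (x1 -6->0) — executes, giving 0.
  n4: a read changed (x1 -6->0) — executes, giving -4.
  n5: stays stale; no demand reaches it after the flip.
  n6: stays stale; no demand reaches it after the flip.
  n7: had never run; runs now, result 0.
  n10: had never run; runs now, result 0.
  n12: stays stale; no demand reaches it after the flip.
  n13: had never run; runs now, result 0.
  n14: a read changed (x1 -6->0) — executes, giving 0.
  n15: a read changed (n3 -2->0) — executes, giving 0.
  n16: a read changed (n3 -2->0; n14 6->0) — executes, giving 0.
  n17: a read changed (n16 4->0; n15 -2->0) — executes, giving 0.

Note the branch switch — demand abandons n5, n6, n12, which are never re-examined.

The edit dirties: n3, n4, n5, n6, n12, n14, n15, n16, n17.
9 computations run: n3, n4, n7, n10, n13, n14, n15, n16, n17.
Unvisited dirty nodes (no longer demanded): n5, n6, n12.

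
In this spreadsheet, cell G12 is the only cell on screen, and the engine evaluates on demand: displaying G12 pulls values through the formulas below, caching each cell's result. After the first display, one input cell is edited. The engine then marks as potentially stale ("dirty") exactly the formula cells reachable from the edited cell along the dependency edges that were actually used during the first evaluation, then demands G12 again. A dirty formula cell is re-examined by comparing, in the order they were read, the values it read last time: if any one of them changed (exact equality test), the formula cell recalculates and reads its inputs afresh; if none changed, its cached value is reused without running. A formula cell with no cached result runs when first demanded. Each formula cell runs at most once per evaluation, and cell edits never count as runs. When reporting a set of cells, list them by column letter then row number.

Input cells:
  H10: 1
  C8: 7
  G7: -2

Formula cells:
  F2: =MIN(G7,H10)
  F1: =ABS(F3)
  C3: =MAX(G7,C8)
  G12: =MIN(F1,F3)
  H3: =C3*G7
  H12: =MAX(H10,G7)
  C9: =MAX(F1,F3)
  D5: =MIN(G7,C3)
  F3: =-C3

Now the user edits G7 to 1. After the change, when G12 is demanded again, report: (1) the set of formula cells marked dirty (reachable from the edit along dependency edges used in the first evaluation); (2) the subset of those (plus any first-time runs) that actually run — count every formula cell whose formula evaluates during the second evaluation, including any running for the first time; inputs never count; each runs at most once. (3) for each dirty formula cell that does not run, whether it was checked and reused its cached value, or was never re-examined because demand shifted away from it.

Initial pass — values computed on the first demand:
  C3 = MAX(-2, 7) = 7
  F3 = -(7) = -7
  F1 = ABS(-7) = 7
  G12 = MIN(7, -7) = -7

Second demand — change propagation:
  C3: re-runs because G7 -2->1; new result 7 (unchanged).
  F3: re-examined; everything it read last time is the same (C3 unchanged) — cache -7 kept, no run.
  F1: re-examined; everything it read last time is the same (F3 unchanged) — cache 7 kept, no run.
  G12: re-examined; everything it read last time is the same (F1 unchanged, F3 unchanged) — cache -7 kept, no run.

The important point: C3 recomputes to an identical value, and the output ends up unchanged.

Dirty set: C3, F1, F3, G12.
Run set: C3 (1 run).
Re-examined without running (cache reused): F1, F3, G12.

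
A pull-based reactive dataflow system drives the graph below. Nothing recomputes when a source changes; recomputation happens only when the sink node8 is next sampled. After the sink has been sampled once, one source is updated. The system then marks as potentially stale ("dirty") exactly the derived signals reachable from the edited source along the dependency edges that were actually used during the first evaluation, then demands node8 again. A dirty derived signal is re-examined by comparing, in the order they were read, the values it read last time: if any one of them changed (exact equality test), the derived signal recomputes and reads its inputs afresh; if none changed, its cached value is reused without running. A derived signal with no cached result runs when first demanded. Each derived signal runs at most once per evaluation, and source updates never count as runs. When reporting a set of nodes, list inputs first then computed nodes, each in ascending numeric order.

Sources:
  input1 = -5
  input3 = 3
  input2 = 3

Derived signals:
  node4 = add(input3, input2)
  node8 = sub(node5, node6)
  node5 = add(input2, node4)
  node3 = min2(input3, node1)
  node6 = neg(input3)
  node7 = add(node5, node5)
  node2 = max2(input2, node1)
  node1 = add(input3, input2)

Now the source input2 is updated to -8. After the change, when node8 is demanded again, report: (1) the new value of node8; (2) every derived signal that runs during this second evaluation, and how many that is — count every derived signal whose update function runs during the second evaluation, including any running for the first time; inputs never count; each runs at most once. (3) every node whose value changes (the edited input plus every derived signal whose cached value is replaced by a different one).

First evaluation (everything demanded from the output):
  node4 = add(3, 3) = 6
  node5 = add(3, 6) = 9
  node6 = neg(3) = -3
  node8 = sub(9, -3) = 12

Propagation after the edit:
  node4: runs — input2 3->-8; result -5.
  node5: runs — input2 3->-8; node4 6->-5; result -13.
  node8: runs — node5 9->-13; result -10.

New value of node8: -10.
Derived signals that run: node4, node5, node8 — 3 in total.
Values that change: input2, node4, node5, node8.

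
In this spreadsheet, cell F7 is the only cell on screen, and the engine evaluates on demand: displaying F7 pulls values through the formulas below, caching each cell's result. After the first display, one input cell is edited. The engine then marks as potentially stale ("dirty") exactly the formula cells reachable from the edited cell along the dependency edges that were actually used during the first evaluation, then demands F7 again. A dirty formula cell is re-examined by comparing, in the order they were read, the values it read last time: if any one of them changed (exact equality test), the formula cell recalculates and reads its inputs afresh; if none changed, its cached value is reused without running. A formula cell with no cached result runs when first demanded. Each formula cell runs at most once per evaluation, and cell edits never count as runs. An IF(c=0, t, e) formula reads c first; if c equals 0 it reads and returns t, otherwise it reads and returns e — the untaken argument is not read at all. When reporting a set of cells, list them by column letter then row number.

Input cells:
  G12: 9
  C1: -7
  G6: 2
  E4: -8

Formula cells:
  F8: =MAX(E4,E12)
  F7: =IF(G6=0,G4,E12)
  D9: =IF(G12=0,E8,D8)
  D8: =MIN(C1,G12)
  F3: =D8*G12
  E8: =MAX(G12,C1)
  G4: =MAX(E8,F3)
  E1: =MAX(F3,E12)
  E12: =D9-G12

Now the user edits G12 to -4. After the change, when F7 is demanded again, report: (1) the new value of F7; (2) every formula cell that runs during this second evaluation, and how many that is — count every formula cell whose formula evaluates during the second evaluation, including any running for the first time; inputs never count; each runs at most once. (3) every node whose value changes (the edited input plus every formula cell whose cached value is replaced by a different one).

Initial pass — values computed on the first demand:
  D8 = MIN(-7, 9) = -7
  D9 = IF(G12=0: G12=9 -> else branch D8) = -7
  E12 = -7 - 9 = -16
  F7 = IF(G6=0: G6=2 -> else branch E12) = -16

Second demand — change propagation:
  D8: re-runs because G12 9->-4; new result -7 (unchanged).
  D9: re-runs because G12 9->-4; new result -7 (unchanged).
  E12: re-runs because G12 9->-4; new result -3.
  F7: re-runs because E12 -16->-3; new result -3.

F7 now evaluates to -3.
Run set: D8, D9, E12, F7 (4 run).
Changed values: E12, F7, G12.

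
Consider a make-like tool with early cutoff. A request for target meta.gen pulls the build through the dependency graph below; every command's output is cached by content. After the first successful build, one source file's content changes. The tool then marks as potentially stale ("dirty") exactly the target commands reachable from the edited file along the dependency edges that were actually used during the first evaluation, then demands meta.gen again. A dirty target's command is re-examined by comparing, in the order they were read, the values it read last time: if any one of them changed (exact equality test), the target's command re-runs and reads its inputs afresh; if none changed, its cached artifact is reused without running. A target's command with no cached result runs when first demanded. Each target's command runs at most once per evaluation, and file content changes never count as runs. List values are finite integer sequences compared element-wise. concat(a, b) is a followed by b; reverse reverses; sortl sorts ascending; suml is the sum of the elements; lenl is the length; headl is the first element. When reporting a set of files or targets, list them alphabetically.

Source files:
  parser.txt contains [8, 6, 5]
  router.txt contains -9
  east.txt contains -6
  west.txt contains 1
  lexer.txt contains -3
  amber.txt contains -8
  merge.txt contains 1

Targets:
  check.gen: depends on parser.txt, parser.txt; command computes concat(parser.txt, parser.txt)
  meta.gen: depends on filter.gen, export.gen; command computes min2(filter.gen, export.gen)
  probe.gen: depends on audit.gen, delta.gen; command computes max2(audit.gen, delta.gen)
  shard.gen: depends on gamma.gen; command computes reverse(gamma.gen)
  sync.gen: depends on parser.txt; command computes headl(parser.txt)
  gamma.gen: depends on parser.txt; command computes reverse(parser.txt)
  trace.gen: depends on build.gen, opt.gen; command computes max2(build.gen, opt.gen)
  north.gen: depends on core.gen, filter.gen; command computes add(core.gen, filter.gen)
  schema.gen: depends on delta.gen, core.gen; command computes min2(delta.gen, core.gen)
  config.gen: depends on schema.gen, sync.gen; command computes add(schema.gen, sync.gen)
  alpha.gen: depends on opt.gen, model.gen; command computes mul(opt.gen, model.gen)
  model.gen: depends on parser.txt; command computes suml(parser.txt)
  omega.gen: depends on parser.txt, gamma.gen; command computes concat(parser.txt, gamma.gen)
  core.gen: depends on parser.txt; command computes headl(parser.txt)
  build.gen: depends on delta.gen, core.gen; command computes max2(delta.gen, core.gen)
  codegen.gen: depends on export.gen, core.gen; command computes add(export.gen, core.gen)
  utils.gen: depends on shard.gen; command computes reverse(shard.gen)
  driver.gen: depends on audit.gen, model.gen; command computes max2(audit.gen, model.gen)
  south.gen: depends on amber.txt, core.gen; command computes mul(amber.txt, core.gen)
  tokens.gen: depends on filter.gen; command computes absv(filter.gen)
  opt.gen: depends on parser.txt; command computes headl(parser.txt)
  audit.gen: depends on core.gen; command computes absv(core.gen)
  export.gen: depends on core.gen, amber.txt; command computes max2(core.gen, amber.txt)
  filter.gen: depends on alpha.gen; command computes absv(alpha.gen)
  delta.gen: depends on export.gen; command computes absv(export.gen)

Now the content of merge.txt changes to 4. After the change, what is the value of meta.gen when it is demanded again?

Demanding meta.gen again yields 8.
Note the shortcut — nothing in the graph depends on merge.txt at all, so no recomputation happens.

First demand of the output computes:
  core.gen = headl([8, 6, 5]) = 8
  export.gen = max2(8, -8) = 8
  model.gen = suml([8, 6, 5]) = 19
  opt.gen = headl([8, 6, 5]) = 8
  alpha.gen = mul(8, 19) = 152
  filter.gen = absv(152) = 152
  meta.gen = min2(152, 8) = 8

After the edit, cleaning proceeds:
  no node depends on merge.txt at all; the second demand re-runs nothing.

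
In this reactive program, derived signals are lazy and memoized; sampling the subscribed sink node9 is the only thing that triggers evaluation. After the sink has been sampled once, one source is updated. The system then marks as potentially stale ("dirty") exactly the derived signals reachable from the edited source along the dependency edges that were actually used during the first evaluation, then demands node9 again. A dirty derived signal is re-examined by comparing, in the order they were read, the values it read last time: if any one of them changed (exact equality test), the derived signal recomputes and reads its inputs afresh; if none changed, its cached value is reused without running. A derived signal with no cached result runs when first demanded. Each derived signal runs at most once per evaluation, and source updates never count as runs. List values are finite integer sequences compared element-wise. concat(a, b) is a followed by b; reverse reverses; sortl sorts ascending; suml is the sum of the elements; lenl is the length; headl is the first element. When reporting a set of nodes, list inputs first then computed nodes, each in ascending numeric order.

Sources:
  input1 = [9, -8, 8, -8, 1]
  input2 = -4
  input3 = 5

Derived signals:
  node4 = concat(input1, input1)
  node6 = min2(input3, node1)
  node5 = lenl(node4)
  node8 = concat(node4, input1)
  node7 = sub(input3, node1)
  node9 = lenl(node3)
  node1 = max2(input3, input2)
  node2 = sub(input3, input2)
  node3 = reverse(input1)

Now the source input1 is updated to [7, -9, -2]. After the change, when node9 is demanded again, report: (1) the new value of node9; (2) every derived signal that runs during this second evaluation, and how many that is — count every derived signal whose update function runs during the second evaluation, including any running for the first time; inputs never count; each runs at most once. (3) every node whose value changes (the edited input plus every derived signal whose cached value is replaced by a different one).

First demand of the output computes:
  node3 = reverse([9, -8, 8, -8, 1]) = [1, -8, 8, -8, 9]
  node9 = lenl([1, -8, 8, -8, 9]) = 5

After the edit, cleaning proceeds:
  node3: a read changed (input1 [9, -8, 8, -8, 1]->[7, -9, -2]) — executes, giving [-2, -9, 7].
  node9: a read changed (node3 [1, -8, 8, -8, 9]->[-2, -9, 7]) — executes, giving 3.

Demanding node9 again yields 3.
2 derived signals run: node3, node9.
The nodes whose values change: input1, node3, node9.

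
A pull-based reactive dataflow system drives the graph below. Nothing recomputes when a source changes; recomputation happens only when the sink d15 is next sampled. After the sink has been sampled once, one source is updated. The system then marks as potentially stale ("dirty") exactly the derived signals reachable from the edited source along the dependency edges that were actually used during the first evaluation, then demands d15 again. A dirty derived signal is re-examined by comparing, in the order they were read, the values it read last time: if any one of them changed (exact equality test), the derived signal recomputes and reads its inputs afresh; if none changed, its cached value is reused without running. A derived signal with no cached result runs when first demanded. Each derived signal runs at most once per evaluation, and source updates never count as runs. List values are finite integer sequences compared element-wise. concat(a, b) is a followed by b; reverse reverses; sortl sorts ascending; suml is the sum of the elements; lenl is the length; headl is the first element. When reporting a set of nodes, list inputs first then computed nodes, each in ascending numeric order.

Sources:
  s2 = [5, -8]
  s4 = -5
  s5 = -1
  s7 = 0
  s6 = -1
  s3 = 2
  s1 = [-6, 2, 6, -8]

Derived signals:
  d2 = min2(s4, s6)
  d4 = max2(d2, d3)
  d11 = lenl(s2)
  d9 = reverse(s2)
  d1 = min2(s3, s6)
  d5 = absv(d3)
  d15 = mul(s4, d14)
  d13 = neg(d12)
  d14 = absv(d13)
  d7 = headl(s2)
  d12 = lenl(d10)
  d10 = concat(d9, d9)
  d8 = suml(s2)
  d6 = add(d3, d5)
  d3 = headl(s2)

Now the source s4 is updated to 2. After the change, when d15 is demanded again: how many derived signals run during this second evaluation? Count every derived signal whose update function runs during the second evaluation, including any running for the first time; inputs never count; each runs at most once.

Derived signals that run: d15 — 1 in total.

First evaluation (everything demanded from the output):
  d9 = reverse([5, -8]) = [-8, 5]
  d10 = concat([-8, 5], [-8, 5]) = [-8, 5, -8, 5]
  d12 = lenl([-8, 5, -8, 5]) = 4
  d13 = neg(4) = -4
  d14 = absv(-4) = 4
  d15 = mul(-5, 4) = -20

Propagation after the edit:
  d15: runs — s4 -5->2; result 8.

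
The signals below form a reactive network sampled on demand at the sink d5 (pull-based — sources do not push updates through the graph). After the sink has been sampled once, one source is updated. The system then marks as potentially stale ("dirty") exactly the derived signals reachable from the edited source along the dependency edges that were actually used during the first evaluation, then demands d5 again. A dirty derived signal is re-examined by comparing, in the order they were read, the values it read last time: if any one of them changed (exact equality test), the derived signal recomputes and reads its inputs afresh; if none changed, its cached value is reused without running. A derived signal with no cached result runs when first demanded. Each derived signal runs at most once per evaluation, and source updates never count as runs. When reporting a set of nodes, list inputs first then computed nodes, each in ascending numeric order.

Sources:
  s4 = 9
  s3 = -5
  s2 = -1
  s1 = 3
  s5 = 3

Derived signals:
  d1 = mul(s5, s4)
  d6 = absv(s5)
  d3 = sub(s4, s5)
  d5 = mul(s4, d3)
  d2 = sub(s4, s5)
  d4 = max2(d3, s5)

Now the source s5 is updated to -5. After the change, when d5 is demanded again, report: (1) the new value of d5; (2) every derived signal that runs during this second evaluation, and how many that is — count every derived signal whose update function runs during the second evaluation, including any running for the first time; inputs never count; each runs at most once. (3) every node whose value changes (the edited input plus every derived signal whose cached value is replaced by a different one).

d5 now evaluates to 126.
Run set: d3, d5 (2 run).
Changed values: s5, d3, d5.

Initial pass — values computed on the first demand:
  d3 = sub(9, 3) = 6
  d5 = mul(9, 6) = 54

Second demand — change propagation:
  d3: re-runs because s5 3->-5; new result 14.
  d5: re-runs because d3 6->14; new result 126.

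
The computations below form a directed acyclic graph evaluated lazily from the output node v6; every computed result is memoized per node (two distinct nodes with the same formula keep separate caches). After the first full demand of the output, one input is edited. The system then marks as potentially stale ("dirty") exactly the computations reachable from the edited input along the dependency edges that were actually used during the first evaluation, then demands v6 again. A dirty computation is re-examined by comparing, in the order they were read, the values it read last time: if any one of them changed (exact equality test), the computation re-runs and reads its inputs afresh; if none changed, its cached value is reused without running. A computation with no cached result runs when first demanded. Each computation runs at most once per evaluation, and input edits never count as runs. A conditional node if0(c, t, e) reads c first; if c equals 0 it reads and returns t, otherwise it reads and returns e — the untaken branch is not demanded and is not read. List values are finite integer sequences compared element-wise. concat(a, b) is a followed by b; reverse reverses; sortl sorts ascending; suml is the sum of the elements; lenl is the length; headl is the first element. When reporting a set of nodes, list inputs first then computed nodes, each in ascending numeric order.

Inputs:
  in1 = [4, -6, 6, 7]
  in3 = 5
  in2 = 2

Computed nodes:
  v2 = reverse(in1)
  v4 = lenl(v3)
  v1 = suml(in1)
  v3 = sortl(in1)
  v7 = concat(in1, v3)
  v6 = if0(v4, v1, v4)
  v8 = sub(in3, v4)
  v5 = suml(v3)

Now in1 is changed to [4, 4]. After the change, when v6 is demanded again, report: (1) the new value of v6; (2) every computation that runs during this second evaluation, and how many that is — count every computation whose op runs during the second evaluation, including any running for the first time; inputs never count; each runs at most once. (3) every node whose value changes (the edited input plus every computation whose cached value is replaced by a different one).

Demanding v6 again yields 2.
3 computations run: v3, v4, v6.
The nodes whose values change: in1, v3, v4, v6.

First demand of the output computes:
  v3 = sortl([4, -6, 6, 7]) = [-6, 4, 6, 7]
  v4 = lenl([-6, 4, 6, 7]) = 4
  v6 = if0(v4=4 -> else branch v4) = 4

After the edit, cleaning proceeds:
  v3: a read changed (in1 [4, -6, 6, 7]->[4, 4]) — executes, giving [4, 4].
  v4: a read changed (v3 [-6, 4, 6, 7]->[4, 4]) — executes, giving 2.
  v6: a read changed (v4 4->2; v4 4->2) — executes, giving 2.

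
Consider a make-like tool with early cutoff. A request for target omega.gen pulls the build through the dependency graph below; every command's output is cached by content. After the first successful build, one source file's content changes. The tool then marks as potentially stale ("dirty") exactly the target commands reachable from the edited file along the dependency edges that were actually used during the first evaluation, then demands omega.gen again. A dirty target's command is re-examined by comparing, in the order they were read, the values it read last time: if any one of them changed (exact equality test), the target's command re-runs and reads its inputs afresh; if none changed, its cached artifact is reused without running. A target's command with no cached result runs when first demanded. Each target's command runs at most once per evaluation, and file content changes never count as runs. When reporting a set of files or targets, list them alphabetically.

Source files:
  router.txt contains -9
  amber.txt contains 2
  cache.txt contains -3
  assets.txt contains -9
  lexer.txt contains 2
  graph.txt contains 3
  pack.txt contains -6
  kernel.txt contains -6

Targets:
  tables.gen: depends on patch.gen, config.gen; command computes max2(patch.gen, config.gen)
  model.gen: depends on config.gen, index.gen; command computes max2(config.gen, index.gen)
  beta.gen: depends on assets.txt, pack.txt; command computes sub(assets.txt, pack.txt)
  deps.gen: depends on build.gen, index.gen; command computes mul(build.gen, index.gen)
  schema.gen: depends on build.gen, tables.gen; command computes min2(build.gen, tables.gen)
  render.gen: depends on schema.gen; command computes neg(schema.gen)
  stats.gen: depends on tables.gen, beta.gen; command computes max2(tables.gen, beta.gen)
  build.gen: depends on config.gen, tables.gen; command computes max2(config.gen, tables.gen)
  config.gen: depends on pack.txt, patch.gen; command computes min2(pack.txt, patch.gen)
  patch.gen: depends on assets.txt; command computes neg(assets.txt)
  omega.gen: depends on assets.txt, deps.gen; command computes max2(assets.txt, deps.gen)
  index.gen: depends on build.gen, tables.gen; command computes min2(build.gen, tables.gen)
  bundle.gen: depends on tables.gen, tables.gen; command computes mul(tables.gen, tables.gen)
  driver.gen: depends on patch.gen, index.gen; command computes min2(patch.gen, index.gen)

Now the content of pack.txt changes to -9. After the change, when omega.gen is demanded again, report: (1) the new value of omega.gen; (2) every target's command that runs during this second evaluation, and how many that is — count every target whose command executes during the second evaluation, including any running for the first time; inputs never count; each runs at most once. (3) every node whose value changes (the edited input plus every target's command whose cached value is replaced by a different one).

First demand of the output computes:
  patch.gen = neg(-9) = 9
  config.gen = min2(-6, 9) = -6
  tables.gen = max2(9, -6) = 9
  build.gen = max2(-6, 9) = 9
  index.gen = min2(9, 9) = 9
  deps.gen = mul(9, 9) = 81
  omega.gen = max2(-9, 81) = 81

After the edit, cleaning proceeds:
  config.gen: a read changed (pack.txt -6->-9) — executes, giving -9.
  tables.gen: a read changed (config.gen -6->-9) — executes, giving 9 — identical to its old value.
  build.gen: a read changed (config.gen -6->-9) — executes, giving 9 — identical to its old value.
  index.gen: dirty, but its reads are unchanged (build.gen unchanged, tables.gen unchanged); cached 9 stands.
  deps.gen: dirty, but its reads are unchanged (build.gen unchanged, index.gen unchanged); cached 81 stands.
  omega.gen: dirty, but its reads are unchanged (assets.txt unchanged, deps.gen unchanged); cached 81 stands.

Note where the cutoff bites: index.gen is checked, finds nothing changed, and keeps its cache.

Demanding omega.gen again yields 81.
3 target commands run: build.gen, config.gen, tables.gen.
The nodes whose values change: config.gen, pack.txt.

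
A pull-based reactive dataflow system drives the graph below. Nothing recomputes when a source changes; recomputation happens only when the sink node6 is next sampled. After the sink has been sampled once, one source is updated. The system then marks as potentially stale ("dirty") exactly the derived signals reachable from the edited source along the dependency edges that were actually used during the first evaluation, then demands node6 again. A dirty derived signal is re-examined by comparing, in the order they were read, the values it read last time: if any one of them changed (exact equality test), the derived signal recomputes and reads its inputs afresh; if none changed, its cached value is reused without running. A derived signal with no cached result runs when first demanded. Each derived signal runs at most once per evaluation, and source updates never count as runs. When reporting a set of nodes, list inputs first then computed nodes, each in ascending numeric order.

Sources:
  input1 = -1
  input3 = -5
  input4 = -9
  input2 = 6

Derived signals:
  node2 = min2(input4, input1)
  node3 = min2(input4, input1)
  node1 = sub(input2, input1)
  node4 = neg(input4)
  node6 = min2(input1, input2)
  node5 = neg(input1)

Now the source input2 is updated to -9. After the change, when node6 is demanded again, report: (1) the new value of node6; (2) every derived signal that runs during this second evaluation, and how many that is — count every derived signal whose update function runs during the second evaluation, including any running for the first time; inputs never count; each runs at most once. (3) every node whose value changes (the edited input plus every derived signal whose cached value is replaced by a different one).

New value of node6: -9.
Derived signals that run: node6 — 1 in total.
Values that change: input2, node6.

First evaluation (everything demanded from the output):
  node6 = min2(-1, 6) = -1

Propagation after the edit:
  node6: runs — input2 6->-9; result -9.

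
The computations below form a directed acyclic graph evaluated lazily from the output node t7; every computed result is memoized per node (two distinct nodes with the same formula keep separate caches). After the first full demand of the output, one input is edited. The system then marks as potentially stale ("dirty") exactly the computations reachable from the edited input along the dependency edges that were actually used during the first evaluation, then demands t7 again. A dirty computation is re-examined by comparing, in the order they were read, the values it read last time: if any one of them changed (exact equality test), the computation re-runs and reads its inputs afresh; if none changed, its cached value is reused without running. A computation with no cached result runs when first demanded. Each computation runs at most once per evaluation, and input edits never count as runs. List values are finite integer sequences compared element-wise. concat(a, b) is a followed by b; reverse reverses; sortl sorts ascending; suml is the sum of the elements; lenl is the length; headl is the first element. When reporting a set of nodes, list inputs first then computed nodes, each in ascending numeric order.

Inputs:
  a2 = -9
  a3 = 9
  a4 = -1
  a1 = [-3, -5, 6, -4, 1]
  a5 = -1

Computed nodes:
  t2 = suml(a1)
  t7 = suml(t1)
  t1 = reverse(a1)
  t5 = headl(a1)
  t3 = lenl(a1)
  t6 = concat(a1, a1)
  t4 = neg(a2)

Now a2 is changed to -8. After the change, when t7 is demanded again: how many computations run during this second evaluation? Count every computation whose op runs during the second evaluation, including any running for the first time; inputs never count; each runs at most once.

First demand of the output computes:
  t1 = reverse([-3, -5, 6, -4, 1]) = [1, -4, 6, -5, -3]
  t7 = suml([1, -4, 6, -5, -3]) = -5

After the edit, cleaning proceeds:
  a2 only reaches undemanded nodes; the second demand re-runs nothing.

Note the shortcut — a2 feeds only undemanded nodes, so no recomputation happens.

0 computations run: none.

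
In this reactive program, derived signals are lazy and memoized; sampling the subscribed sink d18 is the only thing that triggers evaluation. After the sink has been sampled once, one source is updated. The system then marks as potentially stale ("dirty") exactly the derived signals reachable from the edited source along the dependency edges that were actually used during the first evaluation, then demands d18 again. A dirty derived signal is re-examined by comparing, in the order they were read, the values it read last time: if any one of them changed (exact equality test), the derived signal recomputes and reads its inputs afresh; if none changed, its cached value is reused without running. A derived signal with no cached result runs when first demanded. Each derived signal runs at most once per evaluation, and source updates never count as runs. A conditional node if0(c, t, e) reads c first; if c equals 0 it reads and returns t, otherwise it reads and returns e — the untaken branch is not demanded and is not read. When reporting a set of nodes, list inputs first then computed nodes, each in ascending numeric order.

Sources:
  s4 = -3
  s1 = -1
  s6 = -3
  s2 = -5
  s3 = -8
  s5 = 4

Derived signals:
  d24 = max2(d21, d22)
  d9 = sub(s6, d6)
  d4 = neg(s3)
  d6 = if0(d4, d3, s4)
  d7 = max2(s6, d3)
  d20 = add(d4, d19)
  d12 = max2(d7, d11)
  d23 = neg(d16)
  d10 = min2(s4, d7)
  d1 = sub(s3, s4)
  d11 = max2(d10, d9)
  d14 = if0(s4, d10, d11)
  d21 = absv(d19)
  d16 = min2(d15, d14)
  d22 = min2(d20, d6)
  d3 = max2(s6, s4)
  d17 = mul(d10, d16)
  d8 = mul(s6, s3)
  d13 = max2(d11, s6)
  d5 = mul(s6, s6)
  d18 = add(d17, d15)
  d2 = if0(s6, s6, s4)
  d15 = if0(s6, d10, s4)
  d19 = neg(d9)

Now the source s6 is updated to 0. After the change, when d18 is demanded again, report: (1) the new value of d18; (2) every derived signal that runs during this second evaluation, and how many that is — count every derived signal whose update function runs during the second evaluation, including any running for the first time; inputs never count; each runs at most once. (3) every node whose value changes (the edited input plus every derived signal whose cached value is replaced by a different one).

First demand of the output computes:
  d3 = max2(-3, -3) = -3
  d4 = neg(-8) = 8
  d6 = if0(d4=8 -> else branch s4) = -3
  d7 = max2(-3, -3) = -3
  d9 = sub(-3, -3) = 0
  d10 = min2(-3, -3) = -3
  d11 = max2(-3, 0) = 0
  d14 = if0(s4=-3 -> else branch d11) = 0
  d15 = if0(s6=-3 -> else branch s4) = -3
  d16 = min2(-3, 0) = -3
  d17 = mul(-3, -3) = 9
  d18 = add(9, -3) = 6

After the edit, cleaning proceeds:
  d3: a read changed (s6 -3->0) — executes, giving 0.
  d7: a read changed (s6 -3->0; d3 -3->0) — executes, giving 0.
  d9: a read changed (s6 -3->0) — executes, giving 3.
  d10: a read changed (d7 -3->0) — executes, giving -3 — identical to its old value.
  d11: a read changed (d9 0->3) — executes, giving 3.
  d14: a read changed (d11 0->3) — executes, giving 3.
  d15: a read changed (s6 -3->0) — executes, giving -3 — identical to its old value.
  d16: a read changed (d14 0->3) — executes, giving -3 — identical to its old value.
  d17: dirty, but its reads are unchanged (d10 unchanged, d16 unchanged); cached 9 stands.
  d18: dirty, but its reads are unchanged (d17 unchanged, d15 unchanged); cached 6 stands.

Note where the cutoff bites: d17 is checked, finds nothing changed, and keeps its cache.

Demanding d18 again yields 6.
8 derived signals run: d3, d7, d9, d10, d11, d14, d15, d16.
The nodes whose values change: s6, d3, d7, d9, d11, d14.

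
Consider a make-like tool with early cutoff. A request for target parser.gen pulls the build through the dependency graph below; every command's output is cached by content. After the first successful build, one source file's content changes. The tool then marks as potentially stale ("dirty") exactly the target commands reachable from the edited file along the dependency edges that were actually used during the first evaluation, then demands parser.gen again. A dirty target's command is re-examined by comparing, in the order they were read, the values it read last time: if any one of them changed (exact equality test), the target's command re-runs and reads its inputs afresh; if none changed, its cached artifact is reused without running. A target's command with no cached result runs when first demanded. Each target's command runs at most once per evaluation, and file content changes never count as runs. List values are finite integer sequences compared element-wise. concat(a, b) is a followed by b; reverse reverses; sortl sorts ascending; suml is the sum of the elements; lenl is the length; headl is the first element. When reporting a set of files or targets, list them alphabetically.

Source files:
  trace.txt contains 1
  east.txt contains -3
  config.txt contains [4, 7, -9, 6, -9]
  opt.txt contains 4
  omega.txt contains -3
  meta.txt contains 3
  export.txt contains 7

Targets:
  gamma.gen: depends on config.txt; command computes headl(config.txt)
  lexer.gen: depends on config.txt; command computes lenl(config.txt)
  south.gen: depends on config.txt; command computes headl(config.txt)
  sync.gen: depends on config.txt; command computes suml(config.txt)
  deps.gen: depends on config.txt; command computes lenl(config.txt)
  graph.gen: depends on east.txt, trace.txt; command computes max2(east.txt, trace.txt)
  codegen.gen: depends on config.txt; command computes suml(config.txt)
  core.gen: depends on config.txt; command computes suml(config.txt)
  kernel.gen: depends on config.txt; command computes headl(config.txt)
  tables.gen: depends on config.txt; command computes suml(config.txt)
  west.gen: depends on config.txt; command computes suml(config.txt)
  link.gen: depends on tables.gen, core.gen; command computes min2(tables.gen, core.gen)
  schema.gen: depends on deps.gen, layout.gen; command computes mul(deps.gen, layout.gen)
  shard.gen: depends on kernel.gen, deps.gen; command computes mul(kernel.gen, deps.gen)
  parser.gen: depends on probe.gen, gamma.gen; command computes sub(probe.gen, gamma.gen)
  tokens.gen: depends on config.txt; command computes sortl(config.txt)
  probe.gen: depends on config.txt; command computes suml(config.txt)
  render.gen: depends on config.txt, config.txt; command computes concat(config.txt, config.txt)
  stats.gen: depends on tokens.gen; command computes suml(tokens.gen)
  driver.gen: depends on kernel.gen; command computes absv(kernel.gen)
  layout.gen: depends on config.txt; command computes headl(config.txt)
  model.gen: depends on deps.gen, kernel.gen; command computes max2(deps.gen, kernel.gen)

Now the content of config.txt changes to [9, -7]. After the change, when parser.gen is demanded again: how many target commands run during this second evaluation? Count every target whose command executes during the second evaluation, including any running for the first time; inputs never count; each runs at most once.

First demand of the output computes:
  gamma.gen = headl([4, 7, -9, 6, -9]) = 4
  probe.gen = suml([4, 7, -9, 6, -9]) = -1
  parser.gen = sub(-1, 4) = -5

After the edit, cleaning proceeds:
  gamma.gen: a read changed (config.txt [4, 7, -9, 6, -9]->[9, -7]) — executes, giving 9.
  probe.gen: a read changed (config.txt [4, 7, -9, 6, -9]->[9, -7]) — executes, giving 2.
  parser.gen: a read changed (probe.gen -1->2; gamma.gen 4->9) — executes, giving -7.

3 target commands run: gamma.gen, parser.gen, probe.gen.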